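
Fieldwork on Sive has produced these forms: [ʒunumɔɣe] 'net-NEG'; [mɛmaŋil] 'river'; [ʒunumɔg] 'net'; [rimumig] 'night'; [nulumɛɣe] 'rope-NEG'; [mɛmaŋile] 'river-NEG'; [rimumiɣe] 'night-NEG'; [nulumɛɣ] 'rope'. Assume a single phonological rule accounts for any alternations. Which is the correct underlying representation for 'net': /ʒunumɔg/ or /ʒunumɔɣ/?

/ʒunumɔg/

The stem for 'net' ends in [ɣ] in [ʒunumɔɣe] but [g] in [ʒunumɔg].
If /ɣ/ were underlying and a rule turned it into [g] in isolation, 'rope' would also alternate; but it has [ɣ] in both [nulumɛɣe] and [nulumɛɣ].
So /g/ is underlying, and a rule of intervocalic spirantization — voiced stops become fricatives between vowels — gives [ɣ].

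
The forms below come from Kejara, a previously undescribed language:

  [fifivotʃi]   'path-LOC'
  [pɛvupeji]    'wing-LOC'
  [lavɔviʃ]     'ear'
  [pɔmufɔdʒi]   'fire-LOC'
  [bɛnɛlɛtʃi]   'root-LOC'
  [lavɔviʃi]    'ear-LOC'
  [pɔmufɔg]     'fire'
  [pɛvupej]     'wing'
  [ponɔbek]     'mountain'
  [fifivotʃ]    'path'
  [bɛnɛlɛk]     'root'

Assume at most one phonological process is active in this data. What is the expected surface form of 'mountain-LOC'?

The stem for 'root' ends in [tʃ] in [bɛnɛlɛtʃi] but [k] in [bɛnɛlɛk].
If /tʃ/ were underlying and a rule turned it into [k] in isolation, 'path' would also alternate; but it has [tʃ] in both [fifivotʃi] and [fifivotʃ].
So /k/ is underlying, and a rule of palatalization before a front vowel — /k/ and /g/ become palato-alveolar [tʃ] and [dʒ] before a front vowel — gives [tʃ].
From [ponɔbek] the stem 'mountain' is /ponɔbek/; before a front vowel this yields [ponɔbetʃi].

[ponɔbetʃi]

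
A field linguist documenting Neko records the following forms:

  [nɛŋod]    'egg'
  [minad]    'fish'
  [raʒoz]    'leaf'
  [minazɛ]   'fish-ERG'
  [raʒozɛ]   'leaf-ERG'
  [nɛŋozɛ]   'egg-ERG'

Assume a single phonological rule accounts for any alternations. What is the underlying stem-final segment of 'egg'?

In [nɛŋod] and [nɛŋozɛ] the final segment of 'egg' alternates: [d] ~ [z].
If /z/ were underlying and a rule turned it into [d] in isolation, 'leaf' would also alternate; but it has [z] in both [raʒoz] and [raʒozɛ].
So /d/ is underlying, and a rule of intervocalic spirantization — voiced stops become fricatives between vowels — gives [z].

/d/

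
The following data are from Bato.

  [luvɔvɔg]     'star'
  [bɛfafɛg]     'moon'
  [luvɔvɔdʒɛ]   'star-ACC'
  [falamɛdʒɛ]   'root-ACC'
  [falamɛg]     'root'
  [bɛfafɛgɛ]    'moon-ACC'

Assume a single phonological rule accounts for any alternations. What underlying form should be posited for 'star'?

/luvɔvɔdʒ/

'star' shows [g] ~ [dʒ] at the end of the stem ([luvɔvɔg] vs [luvɔvɔdʒɛ]).
If /g/ were underlying and a rule turned it into [dʒ] before the ACC suffix, 'moon' would also alternate; but it has [g] in both [bɛfafɛg] and [bɛfafɛgɛ].
The alternation reflects depalatalization: palato-alveolar /dʒ/ becomes [g] when no front vowel follows. /dʒ/ is underlying.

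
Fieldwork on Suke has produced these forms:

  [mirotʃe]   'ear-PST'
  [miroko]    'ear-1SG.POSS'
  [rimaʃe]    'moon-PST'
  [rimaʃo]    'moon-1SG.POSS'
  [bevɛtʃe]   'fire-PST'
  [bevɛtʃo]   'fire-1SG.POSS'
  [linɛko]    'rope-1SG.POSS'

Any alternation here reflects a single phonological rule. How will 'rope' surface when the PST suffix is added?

[linɛtʃe]

'ear' shows [tʃ] ~ [k] at the end of the stem ([mirotʃe] vs [miroko]).
But 'fire' keeps [tʃ] in both environments ([bevɛtʃe], [bevɛtʃo]), so there is no rule changing /tʃ/ to [k] before the 1SG.POSS suffix.
The underlying segment must be /k/; /k/ becomes palato-alveolar [tʃ] before a front vowel, yielding [tʃ] there.
From [linɛko] the stem 'rope' is /linɛk/; before a front vowel this yields [linɛtʃe].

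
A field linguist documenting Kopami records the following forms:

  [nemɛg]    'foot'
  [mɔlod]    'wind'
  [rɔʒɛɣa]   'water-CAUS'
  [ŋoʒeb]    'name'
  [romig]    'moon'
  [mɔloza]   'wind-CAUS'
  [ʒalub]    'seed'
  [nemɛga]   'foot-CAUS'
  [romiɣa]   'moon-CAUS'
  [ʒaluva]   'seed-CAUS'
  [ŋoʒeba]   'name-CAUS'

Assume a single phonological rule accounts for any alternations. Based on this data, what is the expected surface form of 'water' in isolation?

'moon' shows [ɣ] ~ [g] at the end of the stem ([romiɣa] vs [romig]).
Compare 'foot', with invariant [g] in [nemɛga] and [nemɛg]: an analysis with underlying /g/ and a rule producing [ɣ] before the CAUS suffix would wrongly predict alternation here too.
The alternation reflects word-final hardening: voiced fricatives become stops word-finally. /ɣ/ is underlying.
From [rɔʒɛɣa] the stem 'water' is /rɔʒɛɣ/; word-finally this yields [rɔʒɛg].

[rɔʒɛg]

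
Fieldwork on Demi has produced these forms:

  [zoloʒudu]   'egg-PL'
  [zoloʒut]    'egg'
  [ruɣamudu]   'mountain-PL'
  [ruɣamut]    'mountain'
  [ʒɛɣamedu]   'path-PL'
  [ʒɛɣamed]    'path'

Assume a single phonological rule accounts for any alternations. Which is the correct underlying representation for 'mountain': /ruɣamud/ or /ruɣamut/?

The stem for 'mountain' ends in [d] in [ruɣamudu] but [t] in [ruɣamut].
Compare 'path', with invariant [d] in [ʒɛɣamedu] and [ʒɛɣamed]: an analysis with underlying /d/ and a rule producing [t] in isolation would wrongly predict alternation here too.
The underlying segment must be /t/; voiceless stops become voiced between vowels, yielding [d] there.

/ruɣamut/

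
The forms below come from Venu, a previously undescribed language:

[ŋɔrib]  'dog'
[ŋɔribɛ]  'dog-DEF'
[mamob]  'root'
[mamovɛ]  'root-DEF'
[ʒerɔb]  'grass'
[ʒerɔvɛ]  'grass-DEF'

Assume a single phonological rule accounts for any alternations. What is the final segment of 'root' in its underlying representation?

The stem for 'root' ends in [b] in [mamob] but [v] in [mamovɛ].
Compare 'dog', with invariant [b] in [ŋɔrib] and [ŋɔribɛ]: an analysis with underlying /b/ and a rule producing [v] before the DEF suffix would wrongly predict alternation here too.
The alternation reflects word-final hardening: voiced fricatives become stops word-finally. /v/ is underlying.

/v/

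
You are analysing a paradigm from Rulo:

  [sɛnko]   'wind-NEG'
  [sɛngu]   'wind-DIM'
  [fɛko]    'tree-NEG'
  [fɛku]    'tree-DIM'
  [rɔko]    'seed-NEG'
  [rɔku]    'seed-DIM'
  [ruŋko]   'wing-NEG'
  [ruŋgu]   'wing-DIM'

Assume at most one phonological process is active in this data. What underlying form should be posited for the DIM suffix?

The DIM suffix surfaces as [-gu] and [-ku], depending on the final segment of the stem.
The NEG suffix, which begins with [k], is invariant after every stem; so [k] is not altered by any rule here.
The DIM suffix is therefore /-gu/ underlyingly, with post-vocalic devoicing: voiced stops become voiceless after a vowel.

/-gu/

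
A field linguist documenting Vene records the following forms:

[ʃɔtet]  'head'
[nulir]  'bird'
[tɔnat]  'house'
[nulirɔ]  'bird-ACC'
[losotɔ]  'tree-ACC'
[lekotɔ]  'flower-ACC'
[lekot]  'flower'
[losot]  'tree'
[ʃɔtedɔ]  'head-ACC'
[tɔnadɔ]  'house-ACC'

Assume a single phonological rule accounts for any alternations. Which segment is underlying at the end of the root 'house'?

'house' shows [d] ~ [t] at the end of the stem ([tɔnadɔ] vs [tɔnat]).
If /t/ were underlying and a rule turned it into [d] before the ACC suffix, 'tree' would also alternate; but it has [t] in both [losotɔ] and [losot].
The alternation reflects word-final obstruent devoicing: voiced obstruents become voiceless word-finally. /d/ is underlying.

/d/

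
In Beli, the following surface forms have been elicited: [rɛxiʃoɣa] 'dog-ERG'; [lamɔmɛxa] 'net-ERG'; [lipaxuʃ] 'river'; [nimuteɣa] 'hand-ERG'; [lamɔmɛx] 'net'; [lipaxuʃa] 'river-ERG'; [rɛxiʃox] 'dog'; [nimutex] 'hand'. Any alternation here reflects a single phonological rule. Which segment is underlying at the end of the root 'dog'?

/ɣ/

The root 'dog' surfaces as [rɛxiʃoɣa] and [rɛxiʃox], with a stem-final [ɣ] ~ [x] alternation.
If /x/ were underlying and a rule turned it into [ɣ] before the ERG suffix, 'net' would also alternate; but it has [x] in both [lamɔmɛxa] and [lamɔmɛx].
So /ɣ/ is underlying, and a rule of word-final obstruent devoicing — voiced obstruents become voiceless word-finally — gives [x].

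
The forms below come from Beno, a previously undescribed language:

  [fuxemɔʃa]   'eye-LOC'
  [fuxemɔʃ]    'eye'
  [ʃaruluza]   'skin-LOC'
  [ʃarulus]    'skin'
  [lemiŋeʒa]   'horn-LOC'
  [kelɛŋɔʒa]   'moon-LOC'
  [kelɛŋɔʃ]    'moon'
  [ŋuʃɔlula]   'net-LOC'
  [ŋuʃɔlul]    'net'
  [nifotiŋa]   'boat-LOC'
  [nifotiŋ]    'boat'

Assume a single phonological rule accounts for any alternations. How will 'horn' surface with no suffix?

The stem for 'moon' ends in [ʒ] in [kelɛŋɔʒa] but [ʃ] in [kelɛŋɔʃ].
If /ʃ/ were underlying and a rule turned it into [ʒ] before the LOC suffix, 'eye' would also alternate; but it has [ʃ] in both [fuxemɔʃa] and [fuxemɔʃ].
Therefore /ʒ/ is basic and [ʃ] is derived by word-final obstruent devoicing (voiced obstruents become voiceless word-finally).
From [lemiŋeʒa] the stem 'horn' is /lemiŋeʒ/; word-finally this yields [lemiŋeʃ].

[lemiŋeʃ]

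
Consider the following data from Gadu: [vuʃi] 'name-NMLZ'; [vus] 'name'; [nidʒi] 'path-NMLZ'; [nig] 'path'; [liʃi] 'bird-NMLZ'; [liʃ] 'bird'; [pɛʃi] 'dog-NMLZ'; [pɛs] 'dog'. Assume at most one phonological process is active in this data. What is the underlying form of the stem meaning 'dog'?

The root 'dog' surfaces as [pɛʃi] and [pɛs], with a stem-final [ʃ] ~ [s] alternation.
If /ʃ/ were underlying and a rule turned it into [s] in isolation, 'bird' would also alternate; but it has [ʃ] in both [liʃi] and [liʃ].
So /s/ is underlying, and a rule of palatalization before a front vowel — /g/ and /s/ become palato-alveolar [dʒ] and [ʃ] before a front vowel — gives [ʃ].

/pɛs/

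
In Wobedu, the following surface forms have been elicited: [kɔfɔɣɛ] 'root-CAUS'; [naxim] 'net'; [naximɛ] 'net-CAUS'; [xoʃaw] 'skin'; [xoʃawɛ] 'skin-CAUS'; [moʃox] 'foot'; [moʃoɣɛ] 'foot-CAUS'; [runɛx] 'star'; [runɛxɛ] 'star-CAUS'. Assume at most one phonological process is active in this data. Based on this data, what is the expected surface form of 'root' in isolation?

The root 'foot' surfaces as [moʃox] and [moʃoɣɛ], with a stem-final [x] ~ [ɣ] alternation.
If /x/ were underlying and a rule turned it into [ɣ] before the CAUS suffix, 'star' would also alternate; but it has [x] in both [runɛx] and [runɛxɛ].
The underlying segment must be /ɣ/; voiced obstruents become voiceless word-finally, yielding [x] there.
The one attested form of 'root', [kɔfɔɣɛ], shows underlying /kɔfɔɣ/. Applying the same rule word-finally gives [kɔfɔx].

[kɔfɔx]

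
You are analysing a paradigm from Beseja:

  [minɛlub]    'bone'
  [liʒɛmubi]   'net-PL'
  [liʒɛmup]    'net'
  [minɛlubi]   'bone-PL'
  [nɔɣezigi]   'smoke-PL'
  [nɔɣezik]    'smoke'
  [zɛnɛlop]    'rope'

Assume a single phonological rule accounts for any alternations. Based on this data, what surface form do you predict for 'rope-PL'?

In [liʒɛmup] and [liʒɛmubi] the final segment of 'net' alternates: [p] ~ [b].
If /b/ were underlying and a rule turned it into [p] in isolation, 'bone' would also alternate; but it has [b] in both [minɛlub] and [minɛlubi].
Therefore /p/ is basic and [b] is derived by intervocalic voicing (voiceless stops become voiced between vowels).
From [zɛnɛlop] the stem 'rope' is /zɛnɛlop/; between vowels this yields [zɛnɛlobi].

[zɛnɛlobi]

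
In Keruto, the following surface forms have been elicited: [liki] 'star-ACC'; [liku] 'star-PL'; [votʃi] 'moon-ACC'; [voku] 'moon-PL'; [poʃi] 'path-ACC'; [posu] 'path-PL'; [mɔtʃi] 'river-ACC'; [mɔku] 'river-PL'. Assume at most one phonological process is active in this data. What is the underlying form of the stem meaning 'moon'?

The stem for 'moon' ends in [tʃ] in [votʃi] but [k] in [voku].
If /k/ were underlying and a rule turned it into [tʃ] before the ACC suffix, 'star' would also alternate; but it has [k] in both [liki] and [liku].
Therefore /tʃ/ is basic and [k] is derived by depalatalization (palato-alveolar /tʃ/ and /ʃ/ become [k] and [s] when no front vowel follows).
So 'moon' = /votʃ/.

/votʃ/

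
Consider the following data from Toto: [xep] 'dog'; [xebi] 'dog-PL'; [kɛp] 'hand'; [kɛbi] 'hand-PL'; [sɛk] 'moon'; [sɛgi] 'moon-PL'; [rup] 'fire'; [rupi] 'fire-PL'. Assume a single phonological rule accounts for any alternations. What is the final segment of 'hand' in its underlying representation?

/b/

The stem for 'hand' ends in [p] in [kɛp] but [b] in [kɛbi].
Compare 'fire', with invariant [p] in [rup] and [rupi]: an analysis with underlying /p/ and a rule producing [b] before the PL suffix would wrongly predict alternation here too.
So /b/ is underlying, and a rule of word-final obstruent devoicing — voiced obstruents become voiceless word-finally — gives [p].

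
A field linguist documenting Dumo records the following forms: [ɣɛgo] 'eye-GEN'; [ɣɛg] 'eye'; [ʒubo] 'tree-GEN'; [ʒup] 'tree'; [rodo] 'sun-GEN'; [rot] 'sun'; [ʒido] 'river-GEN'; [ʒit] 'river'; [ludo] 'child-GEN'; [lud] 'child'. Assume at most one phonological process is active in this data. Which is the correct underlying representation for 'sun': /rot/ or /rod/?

/rot/

'sun' shows [d] ~ [t] at the end of the stem ([rodo] vs [rot]).
Compare 'child', with invariant [d] in [ludo] and [lud]: an analysis with underlying /d/ and a rule producing [t] in isolation would wrongly predict alternation here too.
Therefore /t/ is basic and [d] is derived by intervocalic voicing (voiceless stops become voiced between vowels).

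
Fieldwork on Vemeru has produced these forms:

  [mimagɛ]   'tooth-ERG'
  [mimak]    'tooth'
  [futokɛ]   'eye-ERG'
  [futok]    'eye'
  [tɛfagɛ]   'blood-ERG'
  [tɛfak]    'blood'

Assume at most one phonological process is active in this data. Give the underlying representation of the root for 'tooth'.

In [mimagɛ] and [mimak] the final segment of 'tooth' alternates: [g] ~ [k].
Compare 'eye', with invariant [k] in [futokɛ] and [futok]: an analysis with underlying /k/ and a rule producing [g] before the ERG suffix would wrongly predict alternation here too.
Therefore /g/ is basic and [k] is derived by word-final obstruent devoicing (voiced obstruents become voiceless word-finally).

/mimag/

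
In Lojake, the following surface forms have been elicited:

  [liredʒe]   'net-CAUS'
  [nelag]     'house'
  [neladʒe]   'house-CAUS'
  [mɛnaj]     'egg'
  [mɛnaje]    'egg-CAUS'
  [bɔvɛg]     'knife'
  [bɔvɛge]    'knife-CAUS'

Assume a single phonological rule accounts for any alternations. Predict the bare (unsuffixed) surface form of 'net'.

In [nelag] and [neladʒe] the final segment of 'house' alternates: [g] ~ [dʒ].
If /g/ were underlying and a rule turned it into [dʒ] before the CAUS suffix, 'knife' would also alternate; but it has [g] in both [bɔvɛg] and [bɔvɛge].
The underlying segment must be /dʒ/; palato-alveolar /dʒ/ becomes [g] when no front vowel follows, yielding [g] there.
From [liredʒe] the stem 'net' is /liredʒ/; when no front vowel follows this yields [lireg].

[lireg]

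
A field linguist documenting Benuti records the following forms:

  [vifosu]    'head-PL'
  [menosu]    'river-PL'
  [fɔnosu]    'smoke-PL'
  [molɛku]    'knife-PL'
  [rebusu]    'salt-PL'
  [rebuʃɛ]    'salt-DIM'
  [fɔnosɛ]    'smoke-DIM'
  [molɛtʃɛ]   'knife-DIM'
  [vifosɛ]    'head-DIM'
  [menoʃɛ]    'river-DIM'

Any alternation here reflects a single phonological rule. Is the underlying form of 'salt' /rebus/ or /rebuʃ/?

The stem for 'salt' ends in [ʃ] in [rebuʃɛ] but [s] in [rebusu].
The stem 'smoke' ([fɔnosɛ], [fɔnosu]) shows [s] unchanged in both environments, so [s] cannot be basic with [ʃ] derived before the DIM suffix.
The alternation reflects depalatalization: palato-alveolar /tʃ/ and /ʃ/ become [k] and [s] when no front vowel follows. /ʃ/ is underlying.

/rebuʃ/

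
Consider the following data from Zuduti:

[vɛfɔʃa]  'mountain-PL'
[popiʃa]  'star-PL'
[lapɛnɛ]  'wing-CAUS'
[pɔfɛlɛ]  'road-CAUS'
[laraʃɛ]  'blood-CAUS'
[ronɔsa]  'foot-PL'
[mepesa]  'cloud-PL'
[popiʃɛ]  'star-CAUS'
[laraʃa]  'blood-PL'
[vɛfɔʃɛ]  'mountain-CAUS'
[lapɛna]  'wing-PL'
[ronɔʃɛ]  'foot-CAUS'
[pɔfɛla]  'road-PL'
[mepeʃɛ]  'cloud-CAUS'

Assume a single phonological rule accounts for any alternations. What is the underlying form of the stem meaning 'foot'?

/ronɔs/

The root 'foot' surfaces as [ronɔsa] and [ronɔʃɛ], with a stem-final [s] ~ [ʃ] alternation.
Compare 'mountain', with invariant [ʃ] in [vɛfɔʃa] and [vɛfɔʃɛ]: an analysis with underlying /ʃ/ and a rule producing [s] before the PL suffix would wrongly predict alternation here too.
The alternation reflects palatalization before a front vowel: /s/ becomes palato-alveolar [ʃ] before a front vowel. /s/ is underlying.
The underlying form of 'foot' is therefore /ronɔs/.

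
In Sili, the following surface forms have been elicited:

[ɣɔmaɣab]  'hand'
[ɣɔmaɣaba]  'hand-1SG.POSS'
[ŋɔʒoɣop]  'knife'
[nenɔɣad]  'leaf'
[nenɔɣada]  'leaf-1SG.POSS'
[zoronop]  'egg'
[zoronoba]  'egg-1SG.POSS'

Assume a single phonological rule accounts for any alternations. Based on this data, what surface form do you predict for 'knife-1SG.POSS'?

The root 'egg' surfaces as [zoronop] and [zoronoba], with a stem-final [p] ~ [b] alternation.
But 'hand' keeps [b] in both environments ([ɣɔmaɣab], [ɣɔmaɣaba]), so there is no rule changing /b/ to [p] in isolation.
Therefore /p/ is basic and [b] is derived by intervocalic voicing (voiceless stops become voiced between vowels).
The one attested form of 'knife', [ŋɔʒoɣop], shows underlying /ŋɔʒoɣop/. Applying the same rule between vowels gives [ŋɔʒoɣoba].

[ŋɔʒoɣoba]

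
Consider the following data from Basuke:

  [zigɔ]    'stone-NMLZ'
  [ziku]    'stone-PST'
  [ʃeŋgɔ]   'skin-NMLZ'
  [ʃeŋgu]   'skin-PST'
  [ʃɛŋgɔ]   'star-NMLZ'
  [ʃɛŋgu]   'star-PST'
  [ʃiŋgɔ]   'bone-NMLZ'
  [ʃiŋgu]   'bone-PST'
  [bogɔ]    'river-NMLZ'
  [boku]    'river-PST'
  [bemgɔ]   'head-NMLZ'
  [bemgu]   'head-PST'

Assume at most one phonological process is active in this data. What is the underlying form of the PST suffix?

The PST suffix surfaces as [-gu] and [-ku], depending on the final segment of the stem.
The NMLZ suffix, which begins with [g], is invariant after every stem; so [g] is not altered by any rule here.
So the underlying form is /-ku/, and voiceless stops become voiced after a nasal.

/-ku/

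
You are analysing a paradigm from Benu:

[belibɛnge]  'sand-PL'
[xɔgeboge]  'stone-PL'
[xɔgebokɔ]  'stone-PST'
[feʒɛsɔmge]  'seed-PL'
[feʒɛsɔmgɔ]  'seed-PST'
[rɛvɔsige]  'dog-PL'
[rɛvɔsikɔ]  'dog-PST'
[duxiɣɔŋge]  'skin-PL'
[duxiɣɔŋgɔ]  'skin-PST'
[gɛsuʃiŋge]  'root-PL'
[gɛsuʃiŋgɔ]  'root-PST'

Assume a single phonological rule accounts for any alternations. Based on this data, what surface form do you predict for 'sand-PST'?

The PST morpheme has two allomorphs, [-gɔ] and [-kɔ].
By contrast the PL suffix keeps its initial [g] throughout — that segment must be underlying.
The PST suffix is therefore /-kɔ/ underlyingly, with post-nasal voicing: voiceless stops become voiced after a nasal.
After 'sand', which ends in a nasal, the suffix surfaces as [-gɔ], giving [belibɛngɔ].

[belibɛngɔ]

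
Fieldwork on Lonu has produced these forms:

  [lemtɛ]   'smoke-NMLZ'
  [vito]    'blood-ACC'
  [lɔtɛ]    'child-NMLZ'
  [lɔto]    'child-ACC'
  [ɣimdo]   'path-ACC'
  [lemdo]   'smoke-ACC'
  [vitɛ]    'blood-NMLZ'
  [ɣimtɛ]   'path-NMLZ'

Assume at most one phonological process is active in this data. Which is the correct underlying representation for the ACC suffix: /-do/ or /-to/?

/-do/

The ACC morpheme has two allomorphs, [-do] and [-to].
The NMLZ suffix, which begins with [t], is invariant after every stem; so [t] is not altered by any rule here.
The ACC suffix is therefore /-do/ underlyingly, with post-vocalic devoicing: voiced stops become voiceless after a vowel.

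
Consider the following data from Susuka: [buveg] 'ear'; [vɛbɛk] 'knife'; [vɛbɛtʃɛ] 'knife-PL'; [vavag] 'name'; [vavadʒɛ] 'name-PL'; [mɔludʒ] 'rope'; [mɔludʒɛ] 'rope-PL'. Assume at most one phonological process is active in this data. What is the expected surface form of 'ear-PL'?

The root 'name' surfaces as [vavag] and [vavadʒɛ], with a stem-final [g] ~ [dʒ] alternation.
But 'rope' keeps [dʒ] in both environments ([mɔludʒ], [mɔludʒɛ]), so there is no rule changing /dʒ/ to [g] in isolation.
Therefore /g/ is basic and [dʒ] is derived by palatalization before a front vowel (/k/ and /g/ become palato-alveolar [tʃ] and [dʒ] before a front vowel).
From [buveg] the stem 'ear' is /buveg/; before a front vowel this yields [buvedʒɛ].

[buvedʒɛ]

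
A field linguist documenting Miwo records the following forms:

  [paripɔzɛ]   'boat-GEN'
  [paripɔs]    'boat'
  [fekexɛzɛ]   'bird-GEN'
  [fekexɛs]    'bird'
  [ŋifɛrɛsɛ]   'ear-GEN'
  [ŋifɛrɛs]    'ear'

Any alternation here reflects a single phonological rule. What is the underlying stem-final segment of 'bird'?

/z/

In [fekexɛzɛ] and [fekexɛs] the final segment of 'bird' alternates: [z] ~ [s].
If /s/ were underlying and a rule turned it into [z] before the GEN suffix, 'ear' would also alternate; but it has [s] in both [ŋifɛrɛsɛ] and [ŋifɛrɛs].
Therefore /z/ is basic and [s] is derived by word-final obstruent devoicing (voiced obstruents become voiceless word-finally).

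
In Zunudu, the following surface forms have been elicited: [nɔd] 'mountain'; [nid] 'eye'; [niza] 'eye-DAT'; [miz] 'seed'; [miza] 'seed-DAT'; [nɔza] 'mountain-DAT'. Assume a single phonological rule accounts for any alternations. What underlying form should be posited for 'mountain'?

/nɔd/

'mountain' shows [z] ~ [d] at the end of the stem ([nɔza] vs [nɔd]).
The stem 'seed' ([miza], [miz]) shows [z] unchanged in both environments, so [z] cannot be basic with [d] derived in isolation.
The alternation reflects intervocalic spirantization: voiced stops become fricatives between vowels. /d/ is underlying.
The underlying form of 'mountain' is therefore /nɔd/.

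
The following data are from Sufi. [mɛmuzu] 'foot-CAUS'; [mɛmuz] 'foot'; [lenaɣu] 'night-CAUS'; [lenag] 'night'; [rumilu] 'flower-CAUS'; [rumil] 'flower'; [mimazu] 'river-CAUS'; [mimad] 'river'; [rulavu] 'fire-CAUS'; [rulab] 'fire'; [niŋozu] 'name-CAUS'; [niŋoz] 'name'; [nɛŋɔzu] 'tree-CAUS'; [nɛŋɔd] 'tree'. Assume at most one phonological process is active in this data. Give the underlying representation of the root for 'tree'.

/nɛŋɔd/

The stem for 'tree' ends in [z] in [nɛŋɔzu] but [d] in [nɛŋɔd].
The stem 'foot' ([mɛmuzu], [mɛmuz]) shows [z] unchanged in both environments, so [z] cannot be basic with [d] derived in isolation.
The underlying segment must be /d/; voiced stops become fricatives between vowels, yielding [z] there.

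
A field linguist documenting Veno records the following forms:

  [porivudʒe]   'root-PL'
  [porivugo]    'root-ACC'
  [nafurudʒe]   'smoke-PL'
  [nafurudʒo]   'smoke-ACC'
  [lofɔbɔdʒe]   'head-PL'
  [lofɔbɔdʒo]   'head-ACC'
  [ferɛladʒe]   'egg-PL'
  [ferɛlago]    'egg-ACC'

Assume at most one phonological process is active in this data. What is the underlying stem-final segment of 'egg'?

The root 'egg' surfaces as [ferɛladʒe] and [ferɛlago], with a stem-final [dʒ] ~ [g] alternation.
If /dʒ/ were underlying and a rule turned it into [g] before the ACC suffix, 'head' would also alternate; but it has [dʒ] in both [lofɔbɔdʒe] and [lofɔbɔdʒo].
So /g/ is underlying, and a rule of palatalization before a front vowel — /g/ becomes palato-alveolar [dʒ] before a front vowel — gives [dʒ].

/g/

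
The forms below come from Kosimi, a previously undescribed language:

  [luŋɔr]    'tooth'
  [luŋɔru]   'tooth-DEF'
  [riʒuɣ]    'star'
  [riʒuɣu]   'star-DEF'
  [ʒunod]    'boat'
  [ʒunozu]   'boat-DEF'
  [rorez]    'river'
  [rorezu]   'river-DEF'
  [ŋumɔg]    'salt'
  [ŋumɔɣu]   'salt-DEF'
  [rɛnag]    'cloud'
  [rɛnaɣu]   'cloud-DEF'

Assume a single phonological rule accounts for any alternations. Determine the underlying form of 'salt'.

/ŋumɔg/

'salt' shows [g] ~ [ɣ] at the end of the stem ([ŋumɔg] vs [ŋumɔɣu]).
Compare 'star', with invariant [ɣ] in [riʒuɣ] and [riʒuɣu]: an analysis with underlying /ɣ/ and a rule producing [g] in isolation would wrongly predict alternation here too.
The alternation reflects intervocalic spirantization: voiced stops become fricatives between vowels. /g/ is underlying.
The underlying form of 'salt' is therefore /ŋumɔg/.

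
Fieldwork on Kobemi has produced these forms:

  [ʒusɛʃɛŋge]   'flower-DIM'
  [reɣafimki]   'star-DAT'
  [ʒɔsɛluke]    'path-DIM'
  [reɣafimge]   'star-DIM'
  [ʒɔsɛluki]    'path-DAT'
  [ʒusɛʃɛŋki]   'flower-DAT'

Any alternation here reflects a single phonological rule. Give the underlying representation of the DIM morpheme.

/-ge/

The DIM morpheme has two allomorphs, [-ge] and [-ke].
The DAT suffix, which begins with [k], is invariant after every stem; so [k] is not altered by any rule here.
So the underlying form is /-ge/, and voiced stops become voiceless after a vowel.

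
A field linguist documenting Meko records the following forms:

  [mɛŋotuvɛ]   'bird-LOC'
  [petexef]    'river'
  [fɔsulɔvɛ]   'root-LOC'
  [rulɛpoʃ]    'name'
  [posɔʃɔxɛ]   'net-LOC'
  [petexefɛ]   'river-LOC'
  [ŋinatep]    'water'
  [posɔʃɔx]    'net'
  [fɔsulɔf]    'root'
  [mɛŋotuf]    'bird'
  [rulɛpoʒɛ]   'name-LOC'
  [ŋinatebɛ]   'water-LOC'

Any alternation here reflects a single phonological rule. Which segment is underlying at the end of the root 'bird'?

/v/

'bird' shows [v] ~ [f] at the end of the stem ([mɛŋotuvɛ] vs [mɛŋotuf]).
But 'river' keeps [f] in both environments ([petexefɛ], [petexef]), so there is no rule changing /f/ to [v] before the LOC suffix.
The alternation reflects word-final obstruent devoicing: voiced obstruents become voiceless word-finally. /v/ is underlying.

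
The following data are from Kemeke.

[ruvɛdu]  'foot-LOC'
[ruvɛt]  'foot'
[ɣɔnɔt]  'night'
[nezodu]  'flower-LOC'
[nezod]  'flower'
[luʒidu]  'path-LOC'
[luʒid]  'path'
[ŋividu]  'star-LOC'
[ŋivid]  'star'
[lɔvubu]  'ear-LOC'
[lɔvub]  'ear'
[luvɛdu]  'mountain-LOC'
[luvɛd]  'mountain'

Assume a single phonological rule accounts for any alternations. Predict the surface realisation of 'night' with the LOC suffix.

[ɣɔnɔdu]

In [ruvɛdu] and [ruvɛt] the final segment of 'foot' alternates: [d] ~ [t].
If /d/ were underlying and a rule turned it into [t] in isolation, 'mountain' would also alternate; but it has [d] in both [luvɛdu] and [luvɛd].
Therefore /t/ is basic and [d] is derived by intervocalic voicing (voiceless stops become voiced between vowels).
The one attested form of 'night', [ɣɔnɔt], shows underlying /ɣɔnɔt/. Applying the same rule between vowels gives [ɣɔnɔdu].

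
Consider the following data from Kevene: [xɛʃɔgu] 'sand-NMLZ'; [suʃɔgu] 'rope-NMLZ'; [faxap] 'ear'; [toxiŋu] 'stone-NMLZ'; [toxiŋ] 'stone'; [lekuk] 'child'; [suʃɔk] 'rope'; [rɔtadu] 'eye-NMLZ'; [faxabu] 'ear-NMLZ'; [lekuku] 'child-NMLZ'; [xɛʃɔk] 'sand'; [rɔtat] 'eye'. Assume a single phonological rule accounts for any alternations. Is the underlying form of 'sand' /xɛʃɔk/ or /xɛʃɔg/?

The stem for 'sand' ends in [g] in [xɛʃɔgu] but [k] in [xɛʃɔk].
But 'child' keeps [k] in both environments ([lekuku], [lekuk]), so there is no rule changing /k/ to [g] before the NMLZ suffix.
Therefore /g/ is basic and [k] is derived by word-final obstruent devoicing (voiced obstruents become voiceless word-finally).

/xɛʃɔg/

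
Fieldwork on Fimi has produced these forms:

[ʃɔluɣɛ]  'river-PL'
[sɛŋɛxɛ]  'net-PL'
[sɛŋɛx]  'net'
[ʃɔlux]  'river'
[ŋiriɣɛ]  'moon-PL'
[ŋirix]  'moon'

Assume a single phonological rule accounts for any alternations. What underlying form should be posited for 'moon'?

/ŋiriɣ/

The root 'moon' surfaces as [ŋiriɣɛ] and [ŋirix], with a stem-final [ɣ] ~ [x] alternation.
But 'net' keeps [x] in both environments ([sɛŋɛxɛ], [sɛŋɛx]), so there is no rule changing /x/ to [ɣ] before the PL suffix.
So /ɣ/ is underlying, and a rule of word-final obstruent devoicing — voiced obstruents become voiceless word-finally — gives [x].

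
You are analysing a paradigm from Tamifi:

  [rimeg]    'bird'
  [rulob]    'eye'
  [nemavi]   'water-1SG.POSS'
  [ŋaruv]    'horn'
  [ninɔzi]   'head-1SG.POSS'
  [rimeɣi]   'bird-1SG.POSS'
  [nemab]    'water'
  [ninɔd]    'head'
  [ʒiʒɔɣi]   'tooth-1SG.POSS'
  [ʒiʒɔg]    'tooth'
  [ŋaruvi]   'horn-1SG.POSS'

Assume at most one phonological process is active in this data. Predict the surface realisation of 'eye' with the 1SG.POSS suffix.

[rulovi]

In [nemab] and [nemavi] the final segment of 'water' alternates: [b] ~ [v].
The stem 'horn' ([ŋaruv], [ŋaruvi]) shows [v] unchanged in both environments, so [v] cannot be basic with [b] derived in isolation.
The underlying segment must be /b/; voiced stops become fricatives between vowels, yielding [v] there.
From [rulob] the stem 'eye' is /rulob/; between vowels this yields [rulovi].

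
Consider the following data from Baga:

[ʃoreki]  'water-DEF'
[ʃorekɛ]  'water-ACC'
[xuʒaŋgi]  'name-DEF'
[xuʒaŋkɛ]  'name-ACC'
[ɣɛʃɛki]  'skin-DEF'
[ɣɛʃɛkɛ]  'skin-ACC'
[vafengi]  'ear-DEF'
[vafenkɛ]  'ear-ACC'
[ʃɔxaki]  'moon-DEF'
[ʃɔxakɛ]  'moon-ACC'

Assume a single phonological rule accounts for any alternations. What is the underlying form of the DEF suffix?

The DEF suffix surfaces as [-gi] and [-ki], depending on the final segment of the stem.
The ACC suffix, which begins with [k], is invariant after every stem; so [k] is not altered by any rule here.
So the underlying form is /-gi/, and voiced stops become voiceless after a vowel.

/-gi/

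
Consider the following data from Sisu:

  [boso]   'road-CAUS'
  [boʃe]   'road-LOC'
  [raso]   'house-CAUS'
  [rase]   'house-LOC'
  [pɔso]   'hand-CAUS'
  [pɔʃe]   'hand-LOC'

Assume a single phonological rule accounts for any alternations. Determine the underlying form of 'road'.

/boʃ/

The root 'road' surfaces as [boso] and [boʃe], with a stem-final [s] ~ [ʃ] alternation.
If /s/ were underlying and a rule turned it into [ʃ] before the LOC suffix, 'house' would also alternate; but it has [s] in both [raso] and [rase].
The underlying segment must be /ʃ/; palato-alveolar /ʃ/ becomes [s] when no front vowel follows, yielding [s] there.
Hence 'road' is /boʃ/ underlyingly.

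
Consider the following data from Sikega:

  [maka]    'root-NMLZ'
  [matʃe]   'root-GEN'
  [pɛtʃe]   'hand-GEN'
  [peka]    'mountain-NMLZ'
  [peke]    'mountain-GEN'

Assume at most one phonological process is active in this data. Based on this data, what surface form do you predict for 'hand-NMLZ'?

[pɛka]

'root' shows [k] ~ [tʃ] at the end of the stem ([maka] vs [matʃe]).
But 'mountain' keeps [k] in both environments ([peka], [peke]), so there is no rule changing /k/ to [tʃ] before the GEN suffix.
The alternation reflects depalatalization: palato-alveolar /tʃ/ becomes [k] when no front vowel follows. /tʃ/ is underlying.
From [pɛtʃe] the stem 'hand' is /pɛtʃ/; when no front vowel follows this yields [pɛka].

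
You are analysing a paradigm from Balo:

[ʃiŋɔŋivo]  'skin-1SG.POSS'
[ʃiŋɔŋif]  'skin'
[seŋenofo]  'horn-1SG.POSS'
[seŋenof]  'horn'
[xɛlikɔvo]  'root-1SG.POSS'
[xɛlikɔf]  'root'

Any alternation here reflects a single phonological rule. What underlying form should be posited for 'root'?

/xɛlikɔv/

In [xɛlikɔvo] and [xɛlikɔf] the final segment of 'root' alternates: [v] ~ [f].
The stem 'horn' ([seŋenofo], [seŋenof]) shows [f] unchanged in both environments, so [f] cannot be basic with [v] derived before the 1SG.POSS suffix.
The underlying segment must be /v/; voiced obstruents become voiceless word-finally, yielding [f] there.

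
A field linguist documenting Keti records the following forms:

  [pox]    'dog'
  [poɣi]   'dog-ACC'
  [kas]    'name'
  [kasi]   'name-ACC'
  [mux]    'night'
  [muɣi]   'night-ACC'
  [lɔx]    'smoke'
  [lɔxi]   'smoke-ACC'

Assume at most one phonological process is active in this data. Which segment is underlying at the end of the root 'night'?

/ɣ/

'night' shows [x] ~ [ɣ] at the end of the stem ([mux] vs [muɣi]).
If /x/ were underlying and a rule turned it into [ɣ] before the ACC suffix, 'smoke' would also alternate; but it has [x] in both [lɔx] and [lɔxi].
So /ɣ/ is underlying, and a rule of word-final obstruent devoicing — voiced obstruents become voiceless word-finally — gives [x].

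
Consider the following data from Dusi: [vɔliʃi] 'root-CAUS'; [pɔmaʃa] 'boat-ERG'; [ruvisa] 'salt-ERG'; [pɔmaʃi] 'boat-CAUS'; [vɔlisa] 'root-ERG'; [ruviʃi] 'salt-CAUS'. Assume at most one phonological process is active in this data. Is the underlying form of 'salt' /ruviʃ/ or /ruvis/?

'salt' shows [s] ~ [ʃ] at the end of the stem ([ruvisa] vs [ruviʃi]).
If /ʃ/ were underlying and a rule turned it into [s] before the ERG suffix, 'boat' would also alternate; but it has [ʃ] in both [pɔmaʃa] and [pɔmaʃi].
The alternation reflects palatalization before a front vowel: /s/ becomes palato-alveolar [ʃ] before a front vowel. /s/ is underlying.

/ruvis/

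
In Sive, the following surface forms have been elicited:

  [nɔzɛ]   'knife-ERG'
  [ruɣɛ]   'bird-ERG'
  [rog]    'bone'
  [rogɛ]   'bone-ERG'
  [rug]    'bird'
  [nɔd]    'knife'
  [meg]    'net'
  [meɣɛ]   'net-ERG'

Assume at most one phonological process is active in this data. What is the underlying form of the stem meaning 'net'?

The stem for 'net' ends in [g] in [meg] but [ɣ] in [meɣɛ].
Compare 'bone', with invariant [g] in [rog] and [rogɛ]: an analysis with underlying /g/ and a rule producing [ɣ] before the ERG suffix would wrongly predict alternation here too.
The alternation reflects word-final hardening: voiced fricatives become stops word-finally. /ɣ/ is underlying.
Hence 'net' is /meɣ/ underlyingly.

/meɣ/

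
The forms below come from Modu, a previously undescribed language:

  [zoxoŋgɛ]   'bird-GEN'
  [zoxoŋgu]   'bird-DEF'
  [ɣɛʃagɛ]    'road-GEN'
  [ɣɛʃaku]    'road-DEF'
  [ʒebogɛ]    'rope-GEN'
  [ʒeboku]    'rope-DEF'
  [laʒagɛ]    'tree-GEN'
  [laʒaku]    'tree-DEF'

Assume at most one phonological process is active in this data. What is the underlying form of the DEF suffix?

The DEF suffix surfaces as [-gu] and [-ku], depending on the final segment of the stem.
By contrast the GEN suffix keeps its initial [g] throughout — that segment must be underlying.
The DEF suffix is therefore /-ku/ underlyingly, with post-nasal voicing: voiceless stops become voiced after a nasal.

/-ku/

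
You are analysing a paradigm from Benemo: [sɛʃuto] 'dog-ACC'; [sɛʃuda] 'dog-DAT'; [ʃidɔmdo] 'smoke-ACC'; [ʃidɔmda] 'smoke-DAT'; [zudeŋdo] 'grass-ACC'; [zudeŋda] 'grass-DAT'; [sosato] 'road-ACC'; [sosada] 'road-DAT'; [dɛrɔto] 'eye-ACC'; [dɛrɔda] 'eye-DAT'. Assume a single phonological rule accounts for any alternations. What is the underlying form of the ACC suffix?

/-to/

The ACC morpheme has two allomorphs, [-do] and [-to].
The DAT suffix, which begins with [d], is invariant after every stem; so [d] is not altered by any rule here.
So the underlying form is /-to/, and voiceless stops become voiced after a nasal.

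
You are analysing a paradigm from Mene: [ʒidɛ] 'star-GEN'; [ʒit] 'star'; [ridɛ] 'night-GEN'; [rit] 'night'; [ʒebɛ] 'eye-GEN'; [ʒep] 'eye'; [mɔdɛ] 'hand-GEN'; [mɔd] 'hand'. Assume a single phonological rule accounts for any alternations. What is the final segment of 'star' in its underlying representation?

In [ʒidɛ] and [ʒit] the final segment of 'star' alternates: [d] ~ [t].
If /d/ were underlying and a rule turned it into [t] in isolation, 'hand' would also alternate; but it has [d] in both [mɔdɛ] and [mɔd].
The alternation reflects intervocalic voicing: voiceless stops become voiced between vowels. /t/ is underlying.

/t/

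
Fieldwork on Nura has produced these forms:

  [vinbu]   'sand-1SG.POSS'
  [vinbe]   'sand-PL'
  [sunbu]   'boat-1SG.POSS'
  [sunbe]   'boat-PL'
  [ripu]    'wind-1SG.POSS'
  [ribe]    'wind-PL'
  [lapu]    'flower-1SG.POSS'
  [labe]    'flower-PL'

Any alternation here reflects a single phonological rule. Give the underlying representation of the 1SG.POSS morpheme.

/-pu/

The 1SG.POSS morpheme has two allomorphs, [-bu] and [-pu].
The PL suffix, which begins with [b], is invariant after every stem; so [b] is not altered by any rule here.
The 1SG.POSS suffix is therefore /-pu/ underlyingly, with post-nasal voicing: voiceless stops become voiced after a nasal.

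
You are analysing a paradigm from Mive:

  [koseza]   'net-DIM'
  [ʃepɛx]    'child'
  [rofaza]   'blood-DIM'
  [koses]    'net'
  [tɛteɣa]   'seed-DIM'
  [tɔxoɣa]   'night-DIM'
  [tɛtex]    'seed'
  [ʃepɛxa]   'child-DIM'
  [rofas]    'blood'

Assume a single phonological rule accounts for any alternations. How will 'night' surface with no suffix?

'seed' shows [ɣ] ~ [x] at the end of the stem ([tɛteɣa] vs [tɛtex]).
The stem 'child' ([ʃepɛxa], [ʃepɛx]) shows [x] unchanged in both environments, so [x] cannot be basic with [ɣ] derived before the DIM suffix.
The underlying segment must be /ɣ/; voiced obstruents become voiceless word-finally, yielding [x] there.
The one attested form of 'night', [tɔxoɣa], shows underlying /tɔxoɣ/. Applying the same rule word-finally gives [tɔxox].

[tɔxox]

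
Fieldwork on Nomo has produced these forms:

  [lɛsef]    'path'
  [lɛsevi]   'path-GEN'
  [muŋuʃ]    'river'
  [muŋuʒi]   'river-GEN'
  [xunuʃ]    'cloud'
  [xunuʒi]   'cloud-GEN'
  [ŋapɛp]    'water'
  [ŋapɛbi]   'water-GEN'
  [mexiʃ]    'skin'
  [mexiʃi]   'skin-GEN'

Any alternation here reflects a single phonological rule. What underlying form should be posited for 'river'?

The root 'river' surfaces as [muŋuʃ] and [muŋuʒi], with a stem-final [ʃ] ~ [ʒ] alternation.
But 'skin' keeps [ʃ] in both environments ([mexiʃ], [mexiʃi]), so there is no rule changing /ʃ/ to [ʒ] before the GEN suffix.
Therefore /ʒ/ is basic and [ʃ] is derived by word-final obstruent devoicing (voiced obstruents become voiceless word-finally).
So 'river' = /muŋuʒ/.

/muŋuʒ/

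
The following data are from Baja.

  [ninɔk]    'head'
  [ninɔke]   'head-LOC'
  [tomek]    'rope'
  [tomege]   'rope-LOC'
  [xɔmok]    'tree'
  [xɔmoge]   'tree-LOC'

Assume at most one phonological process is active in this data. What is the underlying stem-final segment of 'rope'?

/g/

The root 'rope' surfaces as [tomek] and [tomege], with a stem-final [k] ~ [g] alternation.
The stem 'head' ([ninɔk], [ninɔke]) shows [k] unchanged in both environments, so [k] cannot be basic with [g] derived before the LOC suffix.
Therefore /g/ is basic and [k] is derived by word-final obstruent devoicing (voiced obstruents become voiceless word-finally).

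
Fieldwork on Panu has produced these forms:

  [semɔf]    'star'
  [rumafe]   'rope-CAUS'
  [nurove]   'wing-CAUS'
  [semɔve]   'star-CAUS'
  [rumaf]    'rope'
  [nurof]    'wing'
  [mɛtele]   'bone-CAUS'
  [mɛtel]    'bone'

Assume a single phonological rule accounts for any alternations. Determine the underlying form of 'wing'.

/nurov/

'wing' shows [v] ~ [f] at the end of the stem ([nurove] vs [nurof]).
If /f/ were underlying and a rule turned it into [v] before the CAUS suffix, 'rope' would also alternate; but it has [f] in both [rumafe] and [rumaf].
The underlying segment must be /v/; voiced obstruents become voiceless word-finally, yielding [f] there.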